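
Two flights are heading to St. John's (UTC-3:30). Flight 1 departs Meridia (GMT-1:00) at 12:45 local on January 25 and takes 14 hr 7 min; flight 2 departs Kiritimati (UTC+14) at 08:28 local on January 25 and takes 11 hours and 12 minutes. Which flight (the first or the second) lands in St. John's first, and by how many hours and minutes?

the second, by 22 hours 12 minutes

Flight 1 in UTC: 12:45 + 1:00 = 13:45 on Jan 25.
+14 hours and 7 minutes → arrive 03:52 UTC on Jan 26.
Flight 2 in UTC: 08:28 − 14:00 = 18:28 on Jan 24.
+11 hours 12 minutes → arrive 05:40 UTC on Jan 25.
Flight 2 lands earlier by 22 hours 12 minutes.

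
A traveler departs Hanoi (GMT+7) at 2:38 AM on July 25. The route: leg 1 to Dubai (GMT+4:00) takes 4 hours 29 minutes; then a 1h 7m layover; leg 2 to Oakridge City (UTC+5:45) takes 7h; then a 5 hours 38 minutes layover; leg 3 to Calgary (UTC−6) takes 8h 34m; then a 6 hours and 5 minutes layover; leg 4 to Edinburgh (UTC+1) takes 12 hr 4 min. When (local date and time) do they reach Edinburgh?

Convert departure to UTC: 2:38 AM − 7:00 = 7:38 PM UTC on Jul 24.
Add 4 hours 29 minutes leg 1 → 12:07 AM UTC (Jul 25).
Add 1 hour 7 minutes layover in Dubai → 1:14 AM UTC.
Add 7 hours leg 2 → 8:14 AM UTC.
Add 5 hours and 38 minutes layover in Oakridge City → 1:52 PM UTC.
Add 8 hours 34 minutes leg 3 → 10:26 PM UTC.
Add 6 hours 5 minutes layover in Calgary → 4:31 AM UTC (Jul 26).
Add 12 hours 4 minutes leg 4 → 4:35 PM UTC.
Edinburgh is UTC+1:00, so local arrival = 4:35 PM + 1:00 = 5:35 PM on Jul 26.

5:35 PM on July 26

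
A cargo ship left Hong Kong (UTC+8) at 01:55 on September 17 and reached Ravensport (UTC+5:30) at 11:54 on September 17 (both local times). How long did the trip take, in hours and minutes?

Ravensport is 2:30 behind Hong Kong.
Clock-face elapsed time (ignoring zones) is 9 hours 59 minutes.
Actual elapsed = 9 hours 59 minutes + 2:30 = 12 hours 29 minutes.

12 hours 29 minutes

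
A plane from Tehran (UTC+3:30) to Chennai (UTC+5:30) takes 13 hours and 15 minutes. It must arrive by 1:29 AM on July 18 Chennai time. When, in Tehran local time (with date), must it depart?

Target arrival in UTC: 1:29 AM − 5:30 = 7:59 PM on Jul 17.
Subtract 13 hours and 15 minutes → departure 6:44 AM UTC on Jul 17.
Tehran is UTC+3:30: 6:44 AM + 3:30 = 10:14 AM on Jul 17.

10:14 AM on July 17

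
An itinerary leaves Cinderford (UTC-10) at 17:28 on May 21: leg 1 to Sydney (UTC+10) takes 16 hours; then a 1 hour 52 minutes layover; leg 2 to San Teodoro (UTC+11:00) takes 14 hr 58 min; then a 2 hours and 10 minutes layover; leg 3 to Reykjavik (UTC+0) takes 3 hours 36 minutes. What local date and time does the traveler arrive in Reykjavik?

Convert departure to UTC: 17:28 + 10:00 = 03:28 UTC on May 22.
Add 16 hours leg 1 → 19:28 UTC.
Add 1 hour 52 minutes layover in Sydney → 21:20 UTC.
Add 14 hours and 58 minutes leg 2 → 12:18 UTC (May 23).
Add 2 hours and 10 minutes layover in San Teodoro → 14:28 UTC.
Add 3 hours and 36 minutes leg 3 → 18:04 UTC.
Reykjavik is UTC+0, so local arrival is the same: 18:04 on May 23.

18:04 on May 23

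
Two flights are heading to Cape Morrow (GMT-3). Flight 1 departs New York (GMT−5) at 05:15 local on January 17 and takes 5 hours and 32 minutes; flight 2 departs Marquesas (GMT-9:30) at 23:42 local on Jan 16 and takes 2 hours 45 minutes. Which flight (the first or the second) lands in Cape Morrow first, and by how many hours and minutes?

the second, by 3 hours 50 minutes

Flight 1 in UTC: 05:15 + 5:00 = 10:15 on Jan 17.
+5 hours and 32 minutes → arrive 15:47 UTC on Jan 17.
Flight 2 in UTC: 23:42 + 9:30 = 09:12 on Jan 17.
+2 hours 45 minutes → arrive 11:57 UTC on Jan 17.
Flight 2 lands earlier by 3 hours 50 minutes.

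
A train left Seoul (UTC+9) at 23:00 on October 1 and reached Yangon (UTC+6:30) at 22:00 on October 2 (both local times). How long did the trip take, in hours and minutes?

25 hours 30 minutes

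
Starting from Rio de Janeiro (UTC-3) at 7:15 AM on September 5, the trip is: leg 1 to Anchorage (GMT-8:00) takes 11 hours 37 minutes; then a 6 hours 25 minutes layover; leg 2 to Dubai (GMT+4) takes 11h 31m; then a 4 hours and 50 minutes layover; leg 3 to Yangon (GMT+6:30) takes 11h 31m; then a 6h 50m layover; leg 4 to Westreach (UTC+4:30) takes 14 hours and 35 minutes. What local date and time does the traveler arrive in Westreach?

10:04 AM on Sep 8

Convert departure to UTC: 7:15 AM + 3:00 = 10:15 AM UTC on Sep 5.
Add 11 hours and 37 minutes leg 1 → 9:52 PM UTC.
Add 6 hours and 25 minutes layover in Anchorage → 4:17 AM UTC (Sep 6).
Add 11 hours and 31 minutes leg 2 → 3:48 PM UTC.
Add 4 hours and 50 minutes layover in Dubai → 8:38 PM UTC.
Add 11 hours 31 minutes leg 3 → 8:09 AM UTC (Sep 7).
Add 6 hours and 50 minutes layover in Yangon → 2:59 PM UTC.
Add 14 hours and 35 minutes leg 4 → 5:34 AM UTC (Sep 8).
Westreach is UTC+4:30, so local arrival = 5:34 AM + 4:30 = 10:04 AM on Sep 8.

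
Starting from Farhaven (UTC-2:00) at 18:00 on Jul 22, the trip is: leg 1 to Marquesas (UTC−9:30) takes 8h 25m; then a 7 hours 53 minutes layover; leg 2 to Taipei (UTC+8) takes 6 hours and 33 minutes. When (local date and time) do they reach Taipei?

Convert departure to UTC: 18:00 + 2:00 = 20:00 UTC on Jul 22.
Add 8 hours and 25 minutes leg 1 → 04:25 UTC (Jul 23).
Add 7 hours and 53 minutes layover in Marquesas → 12:18 UTC.
Add 6 hours and 33 minutes leg 2 → 18:51 UTC.
Taipei is UTC+8:00, so local arrival = 18:51 + 8:00 = 02:51 on Jul 24.

02:51 on Jul 24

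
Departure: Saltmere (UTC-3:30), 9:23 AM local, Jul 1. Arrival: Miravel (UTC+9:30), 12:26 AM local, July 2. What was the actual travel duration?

2 hours 3 minutes

Departure in UTC: 9:23 AM + 3:30 = 12:53 PM on Jul 1.
Arrival in UTC: 12:26 AM − 9:30 = 2:56 PM on Jul 1.
Elapsed = 2:56 PM − 12:53 PM = 2 hours 3 minutes.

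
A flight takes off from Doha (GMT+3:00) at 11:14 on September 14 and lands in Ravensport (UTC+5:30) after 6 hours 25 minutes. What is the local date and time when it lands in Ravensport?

Ravensport is 2:30 ahead of Doha.
After 6 hours and 25 minutes it is 17:39 in Doha.
Shift by the zone difference: 17:39 + 2:30 = 20:09 on Sep 14 in Ravensport.

20:09 on September 14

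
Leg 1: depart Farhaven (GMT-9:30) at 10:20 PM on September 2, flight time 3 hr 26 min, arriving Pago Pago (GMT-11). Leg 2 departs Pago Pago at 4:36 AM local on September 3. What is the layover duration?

Convert departure to UTC: 10:20 PM + 9:30 = 7:50 AM UTC on Sep 3.
Add 3 hours and 26 minutes flight time → 11:16 AM UTC.
Pago Pago is UTC−11:00, so local arrival = 11:16 AM − 11:00 = 12:16 AM on Sep 3.
Layover = 4:36 AM − 12:16 AM = 4 hours 20 minutes.

4 hours 20 minutes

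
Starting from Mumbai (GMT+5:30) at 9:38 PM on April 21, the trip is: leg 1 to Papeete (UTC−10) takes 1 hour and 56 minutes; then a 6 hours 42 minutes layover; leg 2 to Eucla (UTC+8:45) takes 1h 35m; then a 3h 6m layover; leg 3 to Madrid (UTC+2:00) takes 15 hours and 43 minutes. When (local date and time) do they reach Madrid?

Convert departure to UTC: 9:38 PM − 5:30 = 4:08 PM UTC on Apr 21.
Add 1 hour 56 minutes leg 1 → 6:04 PM UTC.
Add 6 hours 42 minutes layover in Papeete → 12:46 AM UTC (Apr 22).
Add 1 hour and 35 minutes leg 2 → 2:21 AM UTC.
Add 3 hours 6 minutes layover in Eucla → 5:27 AM UTC.
Add 15 hours 43 minutes leg 3 → 9:10 PM UTC.
Madrid is UTC+2:00, so local arrival = 9:10 PM + 2:00 = 11:10 PM on Apr 22.

11:10 PM on Apr 22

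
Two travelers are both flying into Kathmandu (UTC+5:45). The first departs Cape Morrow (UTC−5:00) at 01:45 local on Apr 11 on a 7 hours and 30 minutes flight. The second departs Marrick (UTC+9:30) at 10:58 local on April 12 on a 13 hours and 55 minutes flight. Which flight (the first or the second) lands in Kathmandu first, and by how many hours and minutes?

Flight 1 in UTC: 01:45 + 5:00 = 06:45 on Apr 11.
+7 hours and 30 minutes → arrive 14:15 UTC on Apr 11.
Flight 2 in UTC: 10:58 − 9:30 = 01:28 on Apr 12.
+13 hours and 55 minutes → arrive 15:23 UTC on Apr 12.
Flight 1 lands earlier by 25 hours 8 minutes.

the first, by 25 hours 8 minutes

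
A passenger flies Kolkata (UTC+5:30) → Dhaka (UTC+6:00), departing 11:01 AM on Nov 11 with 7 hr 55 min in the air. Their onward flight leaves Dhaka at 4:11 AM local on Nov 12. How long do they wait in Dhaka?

Convert departure to UTC: 11:01 AM − 5:30 = 5:31 AM UTC on Nov 11.
Add 7 hours 55 minutes flight time → 1:26 PM UTC.
Dhaka is UTC+6:00, so local arrival = 1:26 PM + 6:00 = 7:26 PM on Nov 11.
Layover = 4:11 AM − 7:26 PM (+1 day) = 8 hours 45 minutes.

8 hours 45 minutes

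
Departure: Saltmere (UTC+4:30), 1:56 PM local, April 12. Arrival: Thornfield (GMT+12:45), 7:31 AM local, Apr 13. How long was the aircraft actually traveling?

9 hours 20 minutes

Thornfield is 8:15 ahead of Saltmere.
Clock-face elapsed time (ignoring zones) is 17 hours 35 minutes.
Actual elapsed = 17 hours 35 minutes − 8:15 = 9 hours 20 minutes.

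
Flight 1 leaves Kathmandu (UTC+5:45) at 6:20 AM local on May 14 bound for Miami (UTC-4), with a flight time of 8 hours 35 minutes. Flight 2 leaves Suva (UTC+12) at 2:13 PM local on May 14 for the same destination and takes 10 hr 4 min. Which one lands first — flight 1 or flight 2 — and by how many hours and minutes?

the first, by 3 hours 7 minutes

Flight 1 in UTC: 6:20 AM − 5:45 = 12:35 AM on May 14.
+8 hours 35 minutes → arrive 9:10 AM UTC on May 14.
Flight 2 in UTC: 2:13 PM − 12:00 = 2:13 AM on May 14.
+10 hours 4 minutes → arrive 12:17 PM UTC on May 14.
Flight 1 lands earlier by 3 hours 7 minutes.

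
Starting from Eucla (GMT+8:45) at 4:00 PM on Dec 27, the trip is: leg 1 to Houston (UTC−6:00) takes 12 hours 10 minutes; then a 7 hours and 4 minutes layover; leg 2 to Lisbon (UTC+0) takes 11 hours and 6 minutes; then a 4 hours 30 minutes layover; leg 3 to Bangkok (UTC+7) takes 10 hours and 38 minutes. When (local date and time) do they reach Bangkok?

11:43 AM on December 29

Convert departure to UTC: 4:00 PM − 8:45 = 7:15 AM UTC on Dec 27.
Add 12 hours and 10 minutes leg 1 → 7:25 PM UTC.
Add 7 hours 4 minutes layover in Houston → 2:29 AM UTC (Dec 28).
Add 11 hours and 6 minutes leg 2 → 1:35 PM UTC.
Add 4 hours 30 minutes layover in Lisbon → 6:05 PM UTC.
Add 10 hours 38 minutes leg 3 → 4:43 AM UTC (Dec 29).
Bangkok is UTC+7:00, so local arrival = 4:43 AM + 7:00 = 11:43 AM on Dec 29.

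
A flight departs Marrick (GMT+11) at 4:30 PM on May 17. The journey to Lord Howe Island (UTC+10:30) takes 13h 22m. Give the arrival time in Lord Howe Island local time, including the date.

5:22 AM on May 18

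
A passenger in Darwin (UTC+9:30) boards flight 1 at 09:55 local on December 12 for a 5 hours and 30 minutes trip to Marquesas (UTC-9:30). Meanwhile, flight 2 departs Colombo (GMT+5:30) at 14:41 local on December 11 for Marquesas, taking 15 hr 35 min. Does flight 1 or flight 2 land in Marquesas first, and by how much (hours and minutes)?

the second, by 5 hours 9 minutes

Flight 1 in UTC: 09:55 − 9:30 = 00:25 on Dec 12.
+5 hours 30 minutes → arrive 05:55 UTC on Dec 12.
Flight 2 in UTC: 14:41 − 5:30 = 09:11 on Dec 11.
+15 hours 35 minutes → arrive 00:46 UTC on Dec 12.
Flight 2 lands earlier by 5 hours 9 minutes.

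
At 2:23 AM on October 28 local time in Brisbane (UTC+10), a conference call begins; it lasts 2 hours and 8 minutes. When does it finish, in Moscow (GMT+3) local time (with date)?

9:31 PM on October 27

Convert start to UTC: 2:23 AM − 10:00 = 4:23 PM UTC on Oct 27.
Add 2 hours and 8 minutes duration → 6:31 PM UTC.
Moscow is UTC+3:00, so local end time = 6:31 PM + 3:00 = 9:31 PM on Oct 27.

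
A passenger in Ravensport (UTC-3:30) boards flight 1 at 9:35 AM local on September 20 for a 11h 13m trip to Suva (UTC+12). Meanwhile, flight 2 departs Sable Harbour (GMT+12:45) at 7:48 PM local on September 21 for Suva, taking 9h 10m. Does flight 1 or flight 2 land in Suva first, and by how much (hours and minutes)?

the first, by 15 hours 55 minutes

Flight 1 in UTC: 9:35 AM + 3:30 = 1:05 PM on Sep 20.
+11 hours and 13 minutes → arrive 12:18 AM UTC on Sep 21.
Flight 2 in UTC: 7:48 PM − 12:45 = 7:03 AM on Sep 21.
+9 hours 10 minutes → arrive 4:13 PM UTC on Sep 21.
Flight 1 lands earlier by 15 hours 55 minutes.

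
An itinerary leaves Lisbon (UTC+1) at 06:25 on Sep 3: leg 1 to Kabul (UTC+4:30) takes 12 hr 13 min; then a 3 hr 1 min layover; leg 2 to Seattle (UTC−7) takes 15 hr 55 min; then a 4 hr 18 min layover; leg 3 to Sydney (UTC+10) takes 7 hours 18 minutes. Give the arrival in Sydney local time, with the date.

Convert departure to UTC: 06:25 − 1:00 = 05:25 UTC on Sep 3.
Add 12 hours and 13 minutes leg 1 → 17:38 UTC.
Add 3 hours and 1 minute layover in Kabul → 20:39 UTC.
Add 15 hours 55 minutes leg 2 → 12:34 UTC (Sep 4).
Add 4 hours and 18 minutes layover in Seattle → 16:52 UTC.
Add 7 hours 18 minutes leg 3 → 00:10 UTC (Sep 5).
Sydney is UTC+10:00, so local arrival = 00:10 + 10:00 = 10:10 on Sep 5.

10:10 on Sep 5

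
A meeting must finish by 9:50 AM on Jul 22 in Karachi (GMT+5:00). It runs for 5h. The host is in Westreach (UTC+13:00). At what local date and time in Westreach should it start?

12:50 PM on July 22

Target end time in UTC: 9:50 AM − 5:00 = 4:50 AM on Jul 22.
Subtract 5 hours → start 11:50 PM UTC on Jul 21.
Westreach is UTC+13:00: 11:50 PM + 13:00 = 12:50 PM on Jul 22.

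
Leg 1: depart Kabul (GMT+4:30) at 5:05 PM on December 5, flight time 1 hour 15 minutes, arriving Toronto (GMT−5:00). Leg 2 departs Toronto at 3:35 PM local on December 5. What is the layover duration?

6 hours 45 minutes

Convert departure to UTC: 5:05 PM − 4:30 = 12:35 PM UTC on Dec 5.
Add 1 hour 15 minutes flight time → 1:50 PM UTC.
Toronto is UTC−5:00, so local arrival = 1:50 PM − 5:00 = 8:50 AM on Dec 5.
Layover = 3:35 PM − 8:50 AM = 6 hours 45 minutes.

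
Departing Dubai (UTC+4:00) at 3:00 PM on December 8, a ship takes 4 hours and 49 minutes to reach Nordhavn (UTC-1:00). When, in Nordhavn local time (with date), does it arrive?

2:49 PM on Dec 8

Convert departure to UTC: 3:00 PM − 4:00 = 11:00 AM UTC on Dec 8.
Add 4 hours 49 minutes travel time → 3:49 PM UTC.
Nordhavn is UTC−1:00, so local arrival = 3:49 PM − 1:00 = 2:49 PM on Dec 8.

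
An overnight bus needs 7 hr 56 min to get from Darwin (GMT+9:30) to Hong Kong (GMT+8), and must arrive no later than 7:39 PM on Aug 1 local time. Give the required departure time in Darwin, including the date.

Target arrival in UTC: 7:39 PM − 8:00 = 11:39 AM on Aug 1.
Subtract 7 hours 56 minutes → departure 3:43 AM UTC on Aug 1.
Darwin is UTC+9:30: 3:43 AM + 9:30 = 1:13 PM on Aug 1.

1:13 PM on August 1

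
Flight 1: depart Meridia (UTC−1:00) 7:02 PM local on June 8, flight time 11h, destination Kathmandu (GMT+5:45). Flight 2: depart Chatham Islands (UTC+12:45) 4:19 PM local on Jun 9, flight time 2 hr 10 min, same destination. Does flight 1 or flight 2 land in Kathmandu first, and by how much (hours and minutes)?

the second, by 1 hour 18 minutes

Flight 1 in UTC: 7:02 PM + 1:00 = 8:02 PM on Jun 8.
+11 hours → arrive 7:02 AM UTC on Jun 9.
Flight 2 in UTC: 4:19 PM − 12:45 = 3:34 AM on Jun 9.
+2 hours and 10 minutes → arrive 5:44 AM UTC on Jun 9.
Flight 2 lands earlier by 1 hour 18 minutes.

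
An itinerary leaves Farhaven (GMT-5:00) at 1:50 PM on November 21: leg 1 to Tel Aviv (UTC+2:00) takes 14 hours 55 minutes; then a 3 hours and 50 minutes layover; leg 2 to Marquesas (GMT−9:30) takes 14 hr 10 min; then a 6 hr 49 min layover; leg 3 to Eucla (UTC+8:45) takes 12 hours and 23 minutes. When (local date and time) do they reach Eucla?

Convert departure to UTC: 1:50 PM + 5:00 = 6:50 PM UTC on Nov 21.
Add 14 hours 55 minutes leg 1 → 9:45 AM UTC (Nov 22).
Add 3 hours and 50 minutes layover in Tel Aviv → 1:35 PM UTC.
Add 14 hours and 10 minutes leg 2 → 3:45 AM UTC (Nov 23).
Add 6 hours 49 minutes layover in Marquesas → 10:34 AM UTC.
Add 12 hours and 23 minutes leg 3 → 10:57 PM UTC.
Eucla is UTC+8:45, so local arrival = 10:57 PM + 8:45 = 7:42 AM on Nov 24.

7:42 AM on Nov 24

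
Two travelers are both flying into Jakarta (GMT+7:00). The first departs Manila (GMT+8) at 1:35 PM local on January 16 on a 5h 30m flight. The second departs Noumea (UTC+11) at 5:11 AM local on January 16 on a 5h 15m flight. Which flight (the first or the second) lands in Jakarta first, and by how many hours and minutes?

the second, by 11 hours 39 minutes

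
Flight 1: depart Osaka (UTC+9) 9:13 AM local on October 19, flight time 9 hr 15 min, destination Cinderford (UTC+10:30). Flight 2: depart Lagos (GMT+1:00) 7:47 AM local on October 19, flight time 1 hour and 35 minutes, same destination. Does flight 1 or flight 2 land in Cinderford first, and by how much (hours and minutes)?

the second, by 1 hour 6 minutes

Flight 1 in UTC: 9:13 AM − 9:00 = 12:13 AM on Oct 19.
+9 hours and 15 minutes → arrive 9:28 AM UTC on Oct 19.
Flight 2 in UTC: 7:47 AM − 1:00 = 6:47 AM on Oct 19.
+1 hour 35 minutes → arrive 8:22 AM UTC on Oct 19.
Flight 2 lands earlier by 1 hour 6 minutes.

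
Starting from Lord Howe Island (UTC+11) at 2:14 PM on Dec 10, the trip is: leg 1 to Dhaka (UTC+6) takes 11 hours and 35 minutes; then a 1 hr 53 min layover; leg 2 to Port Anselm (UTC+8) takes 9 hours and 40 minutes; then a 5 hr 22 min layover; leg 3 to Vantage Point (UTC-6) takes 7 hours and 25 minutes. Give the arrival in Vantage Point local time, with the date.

Convert departure to UTC: 2:14 PM − 11:00 = 3:14 AM UTC on Dec 10.
Add 11 hours 35 minutes leg 1 → 2:49 PM UTC.
Add 1 hour 53 minutes layover in Dhaka → 4:42 PM UTC.
Add 9 hours 40 minutes leg 2 → 2:22 AM UTC (Dec 11).
Add 5 hours and 22 minutes layover in Port Anselm → 7:44 AM UTC.
Add 7 hours 25 minutes leg 3 → 3:09 PM UTC.
Vantage Point is UTC−6:00, so local arrival = 3:09 PM − 6:00 = 9:09 AM on Dec 11.

9:09 AM on December 11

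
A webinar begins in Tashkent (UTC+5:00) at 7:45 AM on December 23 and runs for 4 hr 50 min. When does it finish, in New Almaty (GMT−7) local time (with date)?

Convert start to UTC: 7:45 AM − 5:00 = 2:45 AM UTC on Dec 23.
Add 4 hours 50 minutes duration → 7:35 AM UTC.
New Almaty is UTC−7:00, so local end time = 7:35 AM − 7:00 = 12:35 AM on Dec 23.

12:35 AM on December 23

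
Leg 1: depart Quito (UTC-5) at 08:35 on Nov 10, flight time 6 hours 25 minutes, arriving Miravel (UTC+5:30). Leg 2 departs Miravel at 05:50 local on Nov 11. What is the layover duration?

4 hours 20 minutes

Convert departure to UTC: 08:35 + 5:00 = 13:35 UTC on Nov 10.
Add 6 hours 25 minutes flight time → 20:00 UTC.
Miravel is UTC+5:30, so local arrival = 20:00 + 5:30 = 01:30 on Nov 11.
Layover = 05:50 − 01:30 = 4 hours 20 minutes.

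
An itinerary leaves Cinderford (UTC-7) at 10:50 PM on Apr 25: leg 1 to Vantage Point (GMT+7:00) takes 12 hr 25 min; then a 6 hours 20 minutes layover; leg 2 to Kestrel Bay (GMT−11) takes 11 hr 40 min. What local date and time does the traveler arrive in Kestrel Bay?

Convert departure to UTC: 10:50 PM + 7:00 = 5:50 AM UTC on Apr 26.
Add 12 hours 25 minutes leg 1 → 6:15 PM UTC.
Add 6 hours 20 minutes layover in Vantage Point → 12:35 AM UTC (Apr 27).
Add 11 hours 40 minutes leg 2 → 12:15 PM UTC.
Kestrel Bay is UTC−11:00, so local arrival = 12:15 PM − 11:00 = 1:15 AM on Apr 27.

1:15 AM on Apr 27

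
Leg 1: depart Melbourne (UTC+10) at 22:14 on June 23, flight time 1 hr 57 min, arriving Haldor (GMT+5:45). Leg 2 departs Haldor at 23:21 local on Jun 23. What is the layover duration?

Convert departure to UTC: 22:14 − 10:00 = 12:14 UTC on Jun 23.
Add 1 hour and 57 minutes flight time → 14:11 UTC.
Haldor is UTC+5:45, so local arrival = 14:11 + 5:45 = 19:56 on Jun 23.
Layover = 23:21 − 19:56 = 3 hours 25 minutes.

3 hours 25 minutes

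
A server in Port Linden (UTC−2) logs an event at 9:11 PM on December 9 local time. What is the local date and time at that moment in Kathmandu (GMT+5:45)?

4:56 AM on Dec 10

Kathmandu is 7:45 ahead of Port Linden.
Shift by the zone difference: 9:11 PM + 7:45 = 4:56 AM on Dec 10 in Kathmandu.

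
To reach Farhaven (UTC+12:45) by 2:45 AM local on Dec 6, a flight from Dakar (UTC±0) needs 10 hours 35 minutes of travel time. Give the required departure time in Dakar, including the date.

Target arrival in UTC: 2:45 AM − 12:45 = 2:00 PM on Dec 5.
Subtract 10 hours 35 minutes → departure 3:25 AM UTC on Dec 5.
Dakar is UTC+0, so departure is 3:25 AM on Dec 5.

3:25 AM on December 5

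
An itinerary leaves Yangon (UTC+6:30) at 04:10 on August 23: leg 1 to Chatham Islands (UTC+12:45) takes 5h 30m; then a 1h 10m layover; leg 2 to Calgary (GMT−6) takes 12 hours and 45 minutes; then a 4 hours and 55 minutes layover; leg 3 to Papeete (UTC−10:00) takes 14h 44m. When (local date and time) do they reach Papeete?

Convert departure to UTC: 04:10 − 6:30 = 21:40 UTC on Aug 22.
Add 5 hours 30 minutes leg 1 → 03:10 UTC (Aug 23).
Add 1 hour 10 minutes layover in Chatham Islands → 04:20 UTC.
Add 12 hours 45 minutes leg 2 → 17:05 UTC.
Add 4 hours 55 minutes layover in Calgary → 22:00 UTC.
Add 14 hours and 44 minutes leg 3 → 12:44 UTC (Aug 24).
Papeete is UTC−10:00, so local arrival = 12:44 − 10:00 = 02:44 on Aug 24.

02:44 on August 24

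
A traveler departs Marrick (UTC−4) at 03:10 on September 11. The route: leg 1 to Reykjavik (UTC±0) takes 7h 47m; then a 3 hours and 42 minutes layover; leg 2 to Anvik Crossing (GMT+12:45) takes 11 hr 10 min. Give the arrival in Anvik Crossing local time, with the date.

Convert departure to UTC: 03:10 + 4:00 = 07:10 UTC on Sep 11.
Add 7 hours 47 minutes leg 1 → 14:57 UTC.
Add 3 hours and 42 minutes layover in Reykjavik → 18:39 UTC.
Add 11 hours 10 minutes leg 2 → 05:49 UTC (Sep 12).
Anvik Crossing is UTC+12:45, so local arrival = 05:49 + 12:45 = 18:34 on Sep 12.

18:34 on Sep 12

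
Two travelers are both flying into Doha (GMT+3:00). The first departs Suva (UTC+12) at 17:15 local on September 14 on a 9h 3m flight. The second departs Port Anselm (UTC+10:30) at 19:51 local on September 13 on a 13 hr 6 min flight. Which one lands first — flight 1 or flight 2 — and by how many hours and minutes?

the second, by 15 hours 51 minutes

Flight 1 in UTC: 17:15 − 12:00 = 05:15 on Sep 14.
+9 hours 3 minutes → arrive 14:18 UTC on Sep 14.
Flight 2 in UTC: 19:51 − 10:30 = 09:21 on Sep 13.
+13 hours and 6 minutes → arrive 22:27 UTC on Sep 13.
Flight 2 lands earlier by 15 hours 51 minutes.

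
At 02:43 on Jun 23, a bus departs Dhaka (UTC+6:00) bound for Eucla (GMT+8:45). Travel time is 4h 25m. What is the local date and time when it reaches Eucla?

09:53 on June 23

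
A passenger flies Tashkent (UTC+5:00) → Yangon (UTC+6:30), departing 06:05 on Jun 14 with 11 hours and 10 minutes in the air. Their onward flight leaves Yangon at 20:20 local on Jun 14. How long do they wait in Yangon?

1 hour 35 minutes

Convert departure to UTC: 06:05 − 5:00 = 01:05 UTC on Jun 14.
Add 11 hours and 10 minutes flight time → 12:15 UTC.
Yangon is UTC+6:30, so local arrival = 12:15 + 6:30 = 18:45 on Jun 14.
Layover = 20:20 − 18:45 = 1 hour 35 minutes.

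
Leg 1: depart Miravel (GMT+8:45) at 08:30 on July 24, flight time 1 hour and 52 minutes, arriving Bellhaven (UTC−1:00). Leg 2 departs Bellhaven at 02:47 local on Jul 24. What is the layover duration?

2 hours 10 minutes

Convert departure to UTC: 08:30 − 8:45 = 23:45 UTC on Jul 23.
Add 1 hour and 52 minutes flight time → 01:37 UTC (Jul 24).
Bellhaven is UTC−1:00, so local arrival = 01:37 − 1:00 = 00:37 on Jul 24.
Layover = 02:47 − 00:37 = 2 hours 10 minutes.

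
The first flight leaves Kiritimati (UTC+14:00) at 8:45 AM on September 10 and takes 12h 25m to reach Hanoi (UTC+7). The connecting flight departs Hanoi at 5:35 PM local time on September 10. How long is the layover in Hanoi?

3 hours 25 minutes

Convert departure to UTC: 8:45 AM − 14:00 = 6:45 PM UTC on Sep 9.
Add 12 hours 25 minutes flight time → 7:10 AM UTC (Sep 10).
Hanoi is UTC+7:00, so local arrival = 7:10 AM + 7:00 = 2:10 PM on Sep 10.
Layover = 5:35 PM − 2:10 PM = 3 hours 25 minutes.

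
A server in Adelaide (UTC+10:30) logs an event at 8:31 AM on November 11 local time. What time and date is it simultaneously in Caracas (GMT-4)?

Caracas is 14:30 behind Adelaide.
Shift by the zone difference: 8:31 AM − 14:30 = 6:01 PM on Nov 10 in Caracas.

6:01 PM on November 10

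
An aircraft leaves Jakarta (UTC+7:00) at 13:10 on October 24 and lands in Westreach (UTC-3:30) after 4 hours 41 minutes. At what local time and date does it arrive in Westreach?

Westreach is 10:30 behind Jakarta.
After 4 hours and 41 minutes it is 17:51 in Jakarta.
Shift by the zone difference: 17:51 − 10:30 = 07:21 on Oct 24 in Westreach.

07:21 on October 24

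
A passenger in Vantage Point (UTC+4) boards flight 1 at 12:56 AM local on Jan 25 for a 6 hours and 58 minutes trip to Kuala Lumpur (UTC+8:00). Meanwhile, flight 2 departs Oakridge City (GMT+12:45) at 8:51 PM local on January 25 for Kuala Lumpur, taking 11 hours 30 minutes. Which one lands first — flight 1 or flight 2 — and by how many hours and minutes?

Flight 1 in UTC: 12:56 AM − 4:00 = 8:56 PM on Jan 24.
+6 hours and 58 minutes → arrive 3:54 AM UTC on Jan 25.
Flight 2 in UTC: 8:51 PM − 12:45 = 8:06 AM on Jan 25.
+11 hours 30 minutes → arrive 7:36 PM UTC on Jan 25.
Flight 1 lands earlier by 15 hours 42 minutes.

the first, by 15 hours 42 minutes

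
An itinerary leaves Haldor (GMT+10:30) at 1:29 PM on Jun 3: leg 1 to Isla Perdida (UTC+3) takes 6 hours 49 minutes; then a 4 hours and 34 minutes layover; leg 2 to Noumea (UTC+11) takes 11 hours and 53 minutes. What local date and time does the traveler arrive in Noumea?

1:15 PM on Jun 4

Convert departure to UTC: 1:29 PM − 10:30 = 2:59 AM UTC on Jun 3.
Add 6 hours 49 minutes leg 1 → 9:48 AM UTC.
Add 4 hours and 34 minutes layover in Isla Perdida → 2:22 PM UTC.
Add 11 hours and 53 minutes leg 2 → 2:15 AM UTC (Jun 4).
Noumea is UTC+11:00, so local arrival = 2:15 AM + 11:00 = 1:15 PM on Jun 4.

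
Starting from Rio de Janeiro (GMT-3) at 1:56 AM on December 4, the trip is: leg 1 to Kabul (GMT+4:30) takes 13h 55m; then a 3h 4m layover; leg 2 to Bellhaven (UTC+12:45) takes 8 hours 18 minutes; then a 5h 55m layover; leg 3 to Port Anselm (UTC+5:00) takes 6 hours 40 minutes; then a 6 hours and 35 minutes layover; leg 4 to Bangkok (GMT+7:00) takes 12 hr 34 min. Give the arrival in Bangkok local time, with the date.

8:57 PM on Dec 6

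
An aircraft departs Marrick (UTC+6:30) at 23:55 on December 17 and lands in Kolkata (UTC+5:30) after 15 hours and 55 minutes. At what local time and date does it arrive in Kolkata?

14:50 on Dec 18

Convert departure to UTC: 23:55 − 6:30 = 17:25 UTC on Dec 17.
Add 15 hours 55 minutes travel time → 09:20 UTC (Dec 18).
Kolkata is UTC+5:30, so local arrival = 09:20 + 5:30 = 14:50 on Dec 18.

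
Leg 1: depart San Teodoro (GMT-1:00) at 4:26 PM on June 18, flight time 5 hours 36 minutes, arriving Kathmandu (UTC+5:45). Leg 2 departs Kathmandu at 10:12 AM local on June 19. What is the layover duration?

5 hours 25 minutes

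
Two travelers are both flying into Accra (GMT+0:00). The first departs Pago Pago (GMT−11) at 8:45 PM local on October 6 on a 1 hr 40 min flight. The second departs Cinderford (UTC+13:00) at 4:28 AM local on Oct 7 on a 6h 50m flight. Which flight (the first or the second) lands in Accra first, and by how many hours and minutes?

the second, by 11 hours 7 minutes

Flight 1 in UTC: 8:45 PM + 11:00 = 7:45 AM on Oct 7.
+1 hour 40 minutes → arrive 9:25 AM UTC on Oct 7.
Flight 2 in UTC: 4:28 AM − 13:00 = 3:28 PM on Oct 6.
+6 hours 50 minutes → arrive 10:18 PM UTC on Oct 6.
Flight 2 lands earlier by 11 hours 7 minutes.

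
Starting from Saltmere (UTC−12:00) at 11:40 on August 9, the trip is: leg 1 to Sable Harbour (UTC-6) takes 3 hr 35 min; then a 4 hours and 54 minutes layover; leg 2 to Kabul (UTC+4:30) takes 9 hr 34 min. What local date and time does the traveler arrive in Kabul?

Convert departure to UTC: 11:40 + 12:00 = 23:40 UTC on Aug 9.
Add 3 hours and 35 minutes leg 1 → 03:15 UTC (Aug 10).
Add 4 hours and 54 minutes layover in Sable Harbour → 08:09 UTC.
Add 9 hours and 34 minutes leg 2 → 17:43 UTC.
Kabul is UTC+4:30, so local arrival = 17:43 + 4:30 = 22:13 on Aug 10.

22:13 on August 10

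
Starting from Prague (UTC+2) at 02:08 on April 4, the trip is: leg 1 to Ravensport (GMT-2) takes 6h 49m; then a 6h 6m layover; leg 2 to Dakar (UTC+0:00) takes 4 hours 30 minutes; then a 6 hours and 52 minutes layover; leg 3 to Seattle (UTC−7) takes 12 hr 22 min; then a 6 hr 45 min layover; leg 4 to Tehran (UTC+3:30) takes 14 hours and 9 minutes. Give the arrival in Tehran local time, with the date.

Convert departure to UTC: 02:08 − 2:00 = 00:08 UTC on Apr 4.
Add 6 hours and 49 minutes leg 1 → 06:57 UTC.
Add 6 hours and 6 minutes layover in Ravensport → 13:03 UTC.
Add 4 hours and 30 minutes leg 2 → 17:33 UTC.
Add 6 hours 52 minutes layover in Dakar → 00:25 UTC (Apr 5).
Add 12 hours and 22 minutes leg 3 → 12:47 UTC.
Add 6 hours and 45 minutes layover in Seattle → 19:32 UTC.
Add 14 hours 9 minutes leg 4 → 09:41 UTC (Apr 6).
Tehran is UTC+3:30, so local arrival = 09:41 + 3:30 = 13:11 on Apr 6.

13:11 on April 6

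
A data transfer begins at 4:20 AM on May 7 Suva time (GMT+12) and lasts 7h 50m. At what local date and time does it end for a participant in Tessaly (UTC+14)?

Convert start to UTC: 4:20 AM − 12:00 = 4:20 PM UTC on May 6.
Add 7 hours and 50 minutes duration → 12:10 AM UTC (May 7).
Tessaly is UTC+14:00, so local end time = 12:10 AM + 14:00 = 2:10 PM on May 7.

2:10 PM on May 7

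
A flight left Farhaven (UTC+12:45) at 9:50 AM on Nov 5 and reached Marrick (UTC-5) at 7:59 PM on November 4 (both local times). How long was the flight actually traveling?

3 hours 54 minutes

Departure in UTC: 9:50 AM − 12:45 = 9:05 PM on Nov 4.
Arrival in UTC: 7:59 PM + 5:00 = 12:59 AM on Nov 5.
Elapsed = 12:59 AM − 9:05 PM (+1 day) = 3 hours 54 minutes.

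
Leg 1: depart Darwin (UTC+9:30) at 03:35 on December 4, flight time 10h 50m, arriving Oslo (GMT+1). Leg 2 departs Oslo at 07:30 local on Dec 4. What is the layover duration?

Convert departure to UTC: 03:35 − 9:30 = 18:05 UTC on Dec 3.
Add 10 hours 50 minutes flight time → 04:55 UTC (Dec 4).
Oslo is UTC+1:00, so local arrival = 04:55 + 1:00 = 05:55 on Dec 4.
Layover = 07:30 − 05:55 = 1 hour 35 minutes.

1 hour 35 minutes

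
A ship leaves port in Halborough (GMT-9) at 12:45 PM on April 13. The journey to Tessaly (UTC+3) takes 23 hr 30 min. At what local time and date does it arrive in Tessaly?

Tessaly is 12:00 ahead of Halborough.
After 23 hours and 30 minutes it is 12:15 PM (Apr 14) in Halborough.
Shift by the zone difference: 12:15 PM + 12:00 = 12:15 AM on Apr 15 in Tessaly.

12:15 AM on April 15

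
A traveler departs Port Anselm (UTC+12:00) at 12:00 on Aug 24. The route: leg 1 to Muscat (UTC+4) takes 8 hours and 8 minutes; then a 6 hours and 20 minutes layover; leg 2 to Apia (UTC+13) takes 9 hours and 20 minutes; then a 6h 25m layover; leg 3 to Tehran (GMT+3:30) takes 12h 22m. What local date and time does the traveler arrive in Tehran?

22:05 on Aug 25

Convert departure to UTC: 12:00 − 12:00 = 00:00 UTC on Aug 24.
Add 8 hours 8 minutes leg 1 → 08:08 UTC.
Add 6 hours 20 minutes layover in Muscat → 14:28 UTC.
Add 9 hours and 20 minutes leg 2 → 23:48 UTC.
Add 6 hours 25 minutes layover in Apia → 06:13 UTC (Aug 25).
Add 12 hours and 22 minutes leg 3 → 18:35 UTC.
Tehran is UTC+3:30, so local arrival = 18:35 + 3:30 = 22:05 on Aug 25.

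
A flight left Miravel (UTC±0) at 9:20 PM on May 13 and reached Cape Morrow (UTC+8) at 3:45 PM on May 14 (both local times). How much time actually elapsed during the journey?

10 hours 25 minutes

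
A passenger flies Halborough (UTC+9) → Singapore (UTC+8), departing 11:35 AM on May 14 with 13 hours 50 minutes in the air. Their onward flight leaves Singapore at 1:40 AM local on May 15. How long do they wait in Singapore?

1 hour 15 minutes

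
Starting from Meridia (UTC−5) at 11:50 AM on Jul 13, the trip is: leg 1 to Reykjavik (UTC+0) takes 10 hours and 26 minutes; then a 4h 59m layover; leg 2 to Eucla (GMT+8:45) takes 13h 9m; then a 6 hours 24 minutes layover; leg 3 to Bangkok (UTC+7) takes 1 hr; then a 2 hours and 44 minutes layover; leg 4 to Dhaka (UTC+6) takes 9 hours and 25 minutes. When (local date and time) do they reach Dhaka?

10:57 PM on July 15

Convert departure to UTC: 11:50 AM + 5:00 = 4:50 PM UTC on Jul 13.
Add 10 hours and 26 minutes leg 1 → 3:16 AM UTC (Jul 14).
Add 4 hours and 59 minutes layover in Reykjavik → 8:15 AM UTC.
Add 13 hours and 9 minutes leg 2 → 9:24 PM UTC.
Add 6 hours and 24 minutes layover in Eucla → 3:48 AM UTC (Jul 15).
Add 1 hour leg 3 → 4:48 AM UTC.
Add 2 hours 44 minutes layover in Bangkok → 7:32 AM UTC.
Add 9 hours 25 minutes leg 4 → 4:57 PM UTC.
Dhaka is UTC+6:00, so local arrival = 4:57 PM + 6:00 = 10:57 PM on Jul 15.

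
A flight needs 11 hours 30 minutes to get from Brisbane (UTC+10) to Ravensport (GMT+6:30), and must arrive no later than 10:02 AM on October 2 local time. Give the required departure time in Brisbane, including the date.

Target arrival in UTC: 10:02 AM − 6:30 = 3:32 AM on Oct 2.
Subtract 11 hours 30 minutes → departure 4:02 PM UTC on Oct 1.
Brisbane is UTC+10:00: 4:02 PM + 10:00 = 2:02 AM on Oct 2.

2:02 AM on October 2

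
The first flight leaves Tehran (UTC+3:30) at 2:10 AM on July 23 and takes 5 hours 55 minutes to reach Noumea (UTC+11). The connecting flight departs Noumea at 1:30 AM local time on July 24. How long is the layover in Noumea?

Convert departure to UTC: 2:10 AM − 3:30 = 10:40 PM UTC on Jul 22.
Add 5 hours 55 minutes flight time → 4:35 AM UTC (Jul 23).
Noumea is UTC+11:00, so local arrival = 4:35 AM + 11:00 = 3:35 PM on Jul 23.
Layover = 1:30 AM − 3:35 PM (+1 day) = 9 hours 55 minutes.

9 hours 55 minutes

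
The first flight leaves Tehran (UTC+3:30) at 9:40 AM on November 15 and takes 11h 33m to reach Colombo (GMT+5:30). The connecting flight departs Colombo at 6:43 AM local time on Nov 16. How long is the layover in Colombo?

Convert departure to UTC: 9:40 AM − 3:30 = 6:10 AM UTC on Nov 15.
Add 11 hours and 33 minutes flight time → 5:43 PM UTC.
Colombo is UTC+5:30, so local arrival = 5:43 PM + 5:30 = 11:13 PM on Nov 15.
Layover = 6:43 AM − 11:13 PM (+1 day) = 7 hours 30 minutes.

7 hours 30 minutes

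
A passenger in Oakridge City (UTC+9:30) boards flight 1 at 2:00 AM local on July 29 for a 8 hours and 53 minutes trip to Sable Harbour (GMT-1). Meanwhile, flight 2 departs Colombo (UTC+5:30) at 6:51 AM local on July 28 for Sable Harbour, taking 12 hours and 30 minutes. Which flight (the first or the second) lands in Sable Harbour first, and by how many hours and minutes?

Flight 1 in UTC: 2:00 AM − 9:30 = 4:30 PM on Jul 28.
+8 hours 53 minutes → arrive 1:23 AM UTC on Jul 29.
Flight 2 in UTC: 6:51 AM − 5:30 = 1:21 AM on Jul 28.
+12 hours 30 minutes → arrive 1:51 PM UTC on Jul 28.
Flight 2 lands earlier by 11 hours 32 minutes.

the second, by 11 hours 32 minutes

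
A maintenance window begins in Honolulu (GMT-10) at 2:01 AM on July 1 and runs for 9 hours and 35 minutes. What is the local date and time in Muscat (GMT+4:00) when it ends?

1:36 AM on July 2

Convert start to UTC: 2:01 AM + 10:00 = 12:01 PM UTC on Jul 1.
Add 9 hours and 35 minutes duration → 9:36 PM UTC.
Muscat is UTC+4:00, so local end time = 9:36 PM + 4:00 = 1:36 AM on Jul 2.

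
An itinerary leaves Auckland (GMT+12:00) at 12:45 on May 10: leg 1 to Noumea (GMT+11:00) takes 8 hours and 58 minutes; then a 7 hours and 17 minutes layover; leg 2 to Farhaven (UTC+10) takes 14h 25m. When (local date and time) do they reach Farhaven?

17:25 on May 11

Convert departure to UTC: 12:45 − 12:00 = 00:45 UTC on May 10.
Add 8 hours 58 minutes leg 1 → 09:43 UTC.
Add 7 hours and 17 minutes layover in Noumea → 17:00 UTC.
Add 14 hours 25 minutes leg 2 → 07:25 UTC (May 11).
Farhaven is UTC+10:00, so local arrival = 07:25 + 10:00 = 17:25 on May 11.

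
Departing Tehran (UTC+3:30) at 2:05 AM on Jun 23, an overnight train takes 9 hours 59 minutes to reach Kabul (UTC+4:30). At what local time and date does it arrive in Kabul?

1:04 PM on June 23

Kabul is 1:00 ahead of Tehran.
After 9 hours 59 minutes it is 12:04 PM in Tehran.
Shift by the zone difference: 12:04 PM + 1:00 = 1:04 PM on Jun 23 in Kabul.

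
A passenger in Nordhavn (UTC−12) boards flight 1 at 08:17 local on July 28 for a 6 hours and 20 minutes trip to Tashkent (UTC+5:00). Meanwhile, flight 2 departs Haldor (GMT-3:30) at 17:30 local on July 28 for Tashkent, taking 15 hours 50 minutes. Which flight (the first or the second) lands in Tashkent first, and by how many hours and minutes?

the first, by 10 hours 13 minutes

Flight 1 in UTC: 08:17 + 12:00 = 20:17 on Jul 28.
+6 hours and 20 minutes → arrive 02:37 UTC on Jul 29.
Flight 2 in UTC: 17:30 + 3:30 = 21:00 on Jul 28.
+15 hours and 50 minutes → arrive 12:50 UTC on Jul 29.
Flight 1 lands earlier by 10 hours 13 minutes.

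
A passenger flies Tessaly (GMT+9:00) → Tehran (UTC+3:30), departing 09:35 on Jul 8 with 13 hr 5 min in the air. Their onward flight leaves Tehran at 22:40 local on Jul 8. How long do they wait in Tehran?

Convert departure to UTC: 09:35 − 9:00 = 00:35 UTC on Jul 8.
Add 13 hours and 5 minutes flight time → 13:40 UTC.
Tehran is UTC+3:30, so local arrival = 13:40 + 3:30 = 17:10 on Jul 8.
Layover = 22:40 − 17:10 = 5 hours 30 minutes.

5 hours 30 minutes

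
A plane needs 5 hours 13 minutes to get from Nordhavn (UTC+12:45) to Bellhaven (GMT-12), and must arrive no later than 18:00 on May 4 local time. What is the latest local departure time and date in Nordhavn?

13:32 on May 5

Target arrival in UTC: 18:00 + 12:00 = 06:00 on May 5.
Subtract 5 hours and 13 minutes → departure 00:47 UTC on May 5.
Nordhavn is UTC+12:45: 00:47 + 12:45 = 13:32 on May 5.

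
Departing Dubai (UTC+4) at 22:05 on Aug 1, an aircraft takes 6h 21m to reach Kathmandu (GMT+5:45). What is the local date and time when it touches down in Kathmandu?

Convert departure to UTC: 22:05 − 4:00 = 18:05 UTC on Aug 1.
Add 6 hours and 21 minutes travel time → 00:26 UTC (Aug 2).
Kathmandu is UTC+5:45, so local arrival = 00:26 + 5:45 = 06:11 on Aug 2.

06:11 on Aug 2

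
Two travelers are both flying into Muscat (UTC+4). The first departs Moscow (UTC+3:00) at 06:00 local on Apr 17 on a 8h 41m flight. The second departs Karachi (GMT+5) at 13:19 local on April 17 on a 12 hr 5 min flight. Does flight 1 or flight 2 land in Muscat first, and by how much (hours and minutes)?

Flight 1 in UTC: 06:00 − 3:00 = 03:00 on Apr 17.
+8 hours 41 minutes → arrive 11:41 UTC on Apr 17.
Flight 2 in UTC: 13:19 − 5:00 = 08:19 on Apr 17.
+12 hours 5 minutes → arrive 20:24 UTC on Apr 17.
Flight 1 lands earlier by 8 hours 43 minutes.

the first, by 8 hours 43 minutes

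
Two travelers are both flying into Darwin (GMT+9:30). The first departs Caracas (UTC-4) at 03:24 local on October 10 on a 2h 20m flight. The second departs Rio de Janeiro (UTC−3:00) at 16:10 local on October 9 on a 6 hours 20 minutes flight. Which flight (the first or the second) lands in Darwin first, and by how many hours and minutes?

the second, by 8 hours 14 minutes

Flight 1 in UTC: 03:24 + 4:00 = 07:24 on Oct 10.
+2 hours and 20 minutes → arrive 09:44 UTC on Oct 10.
Flight 2 in UTC: 16:10 + 3:00 = 19:10 on Oct 9.
+6 hours 20 minutes → arrive 01:30 UTC on Oct 10.
Flight 2 lands earlier by 8 hours 14 minutes.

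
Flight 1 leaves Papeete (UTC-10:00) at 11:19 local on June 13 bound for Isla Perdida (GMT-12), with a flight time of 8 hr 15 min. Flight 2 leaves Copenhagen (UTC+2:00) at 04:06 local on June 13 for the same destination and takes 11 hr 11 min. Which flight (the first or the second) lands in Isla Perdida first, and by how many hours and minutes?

the second, by 16 hours 17 minutes

Flight 1 in UTC: 11:19 + 10:00 = 21:19 on Jun 13.
+8 hours 15 minutes → arrive 05:34 UTC on Jun 14.
Flight 2 in UTC: 04:06 − 2:00 = 02:06 on Jun 13.
+11 hours 11 minutes → arrive 13:17 UTC on Jun 13.
Flight 2 lands earlier by 16 hours 17 minutes.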